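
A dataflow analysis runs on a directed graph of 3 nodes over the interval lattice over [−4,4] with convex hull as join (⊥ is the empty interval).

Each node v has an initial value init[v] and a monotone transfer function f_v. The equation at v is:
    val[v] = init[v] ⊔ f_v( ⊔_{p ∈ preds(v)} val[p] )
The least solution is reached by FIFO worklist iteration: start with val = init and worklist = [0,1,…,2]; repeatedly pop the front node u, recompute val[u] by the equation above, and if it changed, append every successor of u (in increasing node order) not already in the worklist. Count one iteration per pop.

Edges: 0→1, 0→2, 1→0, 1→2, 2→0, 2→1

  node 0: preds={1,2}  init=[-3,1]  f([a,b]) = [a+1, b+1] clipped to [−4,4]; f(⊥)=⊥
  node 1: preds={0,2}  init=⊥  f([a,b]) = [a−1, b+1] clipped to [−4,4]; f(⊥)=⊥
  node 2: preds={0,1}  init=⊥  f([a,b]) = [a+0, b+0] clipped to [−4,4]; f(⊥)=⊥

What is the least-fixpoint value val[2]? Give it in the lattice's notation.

Iteration log — 9 steps:
  step 1. node 0  ⊔preds=⊥  new=[-3,1]  stable
  step 2. node 1  ⊔preds=[-3,1]  new=[-4,2]  old=⊥  +wl: 0
  step 3. node 2  ⊔preds=[-4,2]  new=[-4,2]  old=⊥  +wl: 1
  step 4. node 0  ⊔preds=[-4,2]  new=[-3,3]  old=[-3,1]  +wl: 2
  step 5. node 1  ⊔preds=[-4,3]  new=[-4,4]  old=[-4,2]  +wl: 0
  step 6. node 2  ⊔preds=[-4,4]  new=[-4,4]  old=[-4,2]  +wl: 1
  step 7. node 0  ⊔preds=[-4,4]  new=[-3,4]  old=[-3,3]  +wl: 2
  step 8. node 1  ⊔preds=[-4,4]  new=[-4,4]  stable
  step 9. node 2  ⊔preds=[-4,4]  new=[-4,4]  stable

Least fixpoint reached:
  node 0: [-3,4]
  node 1: [-4,4]
  node 2: [-4,4]

[-4,4]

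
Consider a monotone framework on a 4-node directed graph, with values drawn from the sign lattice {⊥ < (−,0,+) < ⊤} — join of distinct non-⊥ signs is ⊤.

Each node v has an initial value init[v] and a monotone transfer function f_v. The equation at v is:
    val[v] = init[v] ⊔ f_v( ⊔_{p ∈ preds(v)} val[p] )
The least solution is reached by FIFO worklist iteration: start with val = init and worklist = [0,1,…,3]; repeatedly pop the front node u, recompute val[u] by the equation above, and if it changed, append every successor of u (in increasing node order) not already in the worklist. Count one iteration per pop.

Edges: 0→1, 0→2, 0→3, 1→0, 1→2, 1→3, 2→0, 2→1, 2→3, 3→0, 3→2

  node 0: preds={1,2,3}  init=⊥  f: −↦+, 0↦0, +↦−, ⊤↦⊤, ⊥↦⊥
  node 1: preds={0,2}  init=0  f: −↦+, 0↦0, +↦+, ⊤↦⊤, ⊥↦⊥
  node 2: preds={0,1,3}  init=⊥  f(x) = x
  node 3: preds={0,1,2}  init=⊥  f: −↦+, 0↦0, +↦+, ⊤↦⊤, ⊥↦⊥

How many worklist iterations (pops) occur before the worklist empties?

Trace (7 dequeues):
  [1] u=0 | in 0 | out 0 | prev ⊥ | push {}
  [2] u=1 | in 0 | out 0 | ==
  [3] u=2 | in 0 | out 0 | prev ⊥ | push {0,1}
  [4] u=3 | in 0 | out 0 | prev ⊥ | push {2}
  [5] u=0 | in 0 | out 0 | ==
  [6] u=1 | in 0 | out 0 | ==
  [7] u=2 | in 0 | out 0 | ==

Converged values:
  [0] 0
  [1] 0
  [2] 0
  [3] 0

7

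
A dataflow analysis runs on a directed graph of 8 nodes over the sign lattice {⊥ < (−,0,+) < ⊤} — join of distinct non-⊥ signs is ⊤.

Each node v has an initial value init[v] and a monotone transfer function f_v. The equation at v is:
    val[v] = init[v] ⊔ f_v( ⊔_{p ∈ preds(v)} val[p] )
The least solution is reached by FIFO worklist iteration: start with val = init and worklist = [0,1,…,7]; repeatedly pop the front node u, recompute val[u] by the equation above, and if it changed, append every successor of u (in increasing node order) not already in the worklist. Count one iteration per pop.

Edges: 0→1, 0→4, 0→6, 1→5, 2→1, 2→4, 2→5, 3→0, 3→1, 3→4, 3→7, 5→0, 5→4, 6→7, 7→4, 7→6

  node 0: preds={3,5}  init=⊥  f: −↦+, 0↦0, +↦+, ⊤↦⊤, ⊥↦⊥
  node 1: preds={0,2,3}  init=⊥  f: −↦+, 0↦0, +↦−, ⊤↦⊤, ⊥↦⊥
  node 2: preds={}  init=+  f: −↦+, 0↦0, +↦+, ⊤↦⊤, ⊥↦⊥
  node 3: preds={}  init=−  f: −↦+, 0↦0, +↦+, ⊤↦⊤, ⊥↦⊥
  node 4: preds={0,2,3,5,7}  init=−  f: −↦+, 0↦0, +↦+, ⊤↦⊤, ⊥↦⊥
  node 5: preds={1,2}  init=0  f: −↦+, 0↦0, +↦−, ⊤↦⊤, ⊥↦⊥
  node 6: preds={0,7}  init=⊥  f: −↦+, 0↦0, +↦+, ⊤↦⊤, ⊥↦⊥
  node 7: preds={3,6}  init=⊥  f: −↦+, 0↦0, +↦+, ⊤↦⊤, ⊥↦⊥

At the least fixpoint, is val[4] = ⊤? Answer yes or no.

yes

Iteration log — 11 steps:
  step 1. node 0  ⊔preds=⊤  new=⊤  old=⊥  +wl: 
  step 2. node 1  ⊔preds=⊤  new=⊤  old=⊥  +wl: 
  step 3. node 2  ⊔preds=⊥  new=+  stable
  step 4. node 3  ⊔preds=⊥  new=−  stable
  step 5. node 4  ⊔preds=⊤  new=⊤  old=−  +wl: 
  step 6. node 5  ⊔preds=⊤  new=⊤  old=0  +wl: 0,4
  step 7. node 6  ⊔preds=⊤  new=⊤  old=⊥  +wl: 
  step 8. node 7  ⊔preds=⊤  new=⊤  old=⊥  +wl: 6
  step 9. node 0  ⊔preds=⊤  new=⊤  stable
  step 10. node 4  ⊔preds=⊤  new=⊤  stable
  step 11. node 6  ⊔preds=⊤  new=⊤  stable

Least fixpoint reached:
  node 0: ⊤
  node 1: ⊤
  node 2: +
  node 3: −
  node 4: ⊤
  node 5: ⊤
  node 6: ⊤
  node 7: ⊤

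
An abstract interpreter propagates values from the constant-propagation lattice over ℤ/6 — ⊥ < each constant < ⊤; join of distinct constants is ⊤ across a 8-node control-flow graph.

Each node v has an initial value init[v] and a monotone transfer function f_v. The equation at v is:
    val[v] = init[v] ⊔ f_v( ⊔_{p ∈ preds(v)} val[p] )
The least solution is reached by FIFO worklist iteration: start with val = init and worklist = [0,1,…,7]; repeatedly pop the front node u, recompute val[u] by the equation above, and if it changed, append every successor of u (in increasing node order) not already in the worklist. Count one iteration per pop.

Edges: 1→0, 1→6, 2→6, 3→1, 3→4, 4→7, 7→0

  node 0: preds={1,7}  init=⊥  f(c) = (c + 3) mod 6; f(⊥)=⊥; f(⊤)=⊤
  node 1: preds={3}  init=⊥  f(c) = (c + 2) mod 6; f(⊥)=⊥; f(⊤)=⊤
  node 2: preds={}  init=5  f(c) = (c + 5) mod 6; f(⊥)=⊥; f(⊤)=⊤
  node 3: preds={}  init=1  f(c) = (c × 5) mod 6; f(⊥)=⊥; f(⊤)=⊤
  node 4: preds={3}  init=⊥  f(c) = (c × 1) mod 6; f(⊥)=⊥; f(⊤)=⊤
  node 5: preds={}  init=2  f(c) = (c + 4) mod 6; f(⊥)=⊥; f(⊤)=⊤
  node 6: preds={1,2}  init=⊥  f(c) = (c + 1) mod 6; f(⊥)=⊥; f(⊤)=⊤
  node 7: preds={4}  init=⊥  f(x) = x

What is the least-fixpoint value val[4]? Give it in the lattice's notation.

1

Iteration log — 9 steps:
  step 1. node 0  ⊔preds=⊥  new=⊥  stable
  step 2. node 1  ⊔preds=1  new=3  old=⊥  +wl: 0
  step 3. node 2  ⊔preds=⊥  new=5  stable
  step 4. node 3  ⊔preds=⊥  new=1  stable
  step 5. node 4  ⊔preds=1  new=1  old=⊥  +wl: 
  step 6. node 5  ⊔preds=⊥  new=2  stable
  step 7. node 6  ⊔preds=⊤  new=⊤  old=⊥  +wl: 
  step 8. node 7  ⊔preds=1  new=1  old=⊥  +wl: 
  step 9. node 0  ⊔preds=⊤  new=⊤  old=⊥  +wl: 

Least fixpoint reached:
  node 0: ⊤
  node 1: 3
  node 2: 5
  node 3: 1
  node 4: 1
  node 5: 2
  node 6: ⊤
  node 7: 1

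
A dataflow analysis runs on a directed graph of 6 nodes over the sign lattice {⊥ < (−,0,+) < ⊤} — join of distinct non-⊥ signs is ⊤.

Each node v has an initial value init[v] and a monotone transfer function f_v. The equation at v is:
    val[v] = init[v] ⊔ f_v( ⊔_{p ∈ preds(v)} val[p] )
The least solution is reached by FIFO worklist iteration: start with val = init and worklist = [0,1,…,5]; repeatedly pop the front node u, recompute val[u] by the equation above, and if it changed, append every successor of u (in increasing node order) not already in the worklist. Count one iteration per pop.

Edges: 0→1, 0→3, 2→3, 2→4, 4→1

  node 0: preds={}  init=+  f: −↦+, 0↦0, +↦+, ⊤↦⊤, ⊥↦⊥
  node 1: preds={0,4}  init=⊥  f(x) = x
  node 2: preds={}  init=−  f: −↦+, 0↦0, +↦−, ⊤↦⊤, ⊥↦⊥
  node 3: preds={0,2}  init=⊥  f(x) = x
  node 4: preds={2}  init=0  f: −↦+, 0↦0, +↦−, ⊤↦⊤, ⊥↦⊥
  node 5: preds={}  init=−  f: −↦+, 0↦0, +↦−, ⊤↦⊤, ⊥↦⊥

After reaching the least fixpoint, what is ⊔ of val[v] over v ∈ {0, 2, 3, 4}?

Trace (7 dequeues):
  [1] u=0 | in ⊥ | out + | ==
  [2] u=1 | in ⊤ | out ⊤ | prev ⊥ | push {}
  [3] u=2 | in ⊥ | out − | ==
  [4] u=3 | in ⊤ | out ⊤ | prev ⊥ | push {}
  [5] u=4 | in − | out ⊤ | prev 0 | push {1}
  [6] u=5 | in ⊥ | out − | ==
  [7] u=1 | in ⊤ | out ⊤ | ==

Converged values:
  [0] +
  [1] ⊤
  [2] −
  [3] ⊤
  [4] ⊤
  [5] −

⊤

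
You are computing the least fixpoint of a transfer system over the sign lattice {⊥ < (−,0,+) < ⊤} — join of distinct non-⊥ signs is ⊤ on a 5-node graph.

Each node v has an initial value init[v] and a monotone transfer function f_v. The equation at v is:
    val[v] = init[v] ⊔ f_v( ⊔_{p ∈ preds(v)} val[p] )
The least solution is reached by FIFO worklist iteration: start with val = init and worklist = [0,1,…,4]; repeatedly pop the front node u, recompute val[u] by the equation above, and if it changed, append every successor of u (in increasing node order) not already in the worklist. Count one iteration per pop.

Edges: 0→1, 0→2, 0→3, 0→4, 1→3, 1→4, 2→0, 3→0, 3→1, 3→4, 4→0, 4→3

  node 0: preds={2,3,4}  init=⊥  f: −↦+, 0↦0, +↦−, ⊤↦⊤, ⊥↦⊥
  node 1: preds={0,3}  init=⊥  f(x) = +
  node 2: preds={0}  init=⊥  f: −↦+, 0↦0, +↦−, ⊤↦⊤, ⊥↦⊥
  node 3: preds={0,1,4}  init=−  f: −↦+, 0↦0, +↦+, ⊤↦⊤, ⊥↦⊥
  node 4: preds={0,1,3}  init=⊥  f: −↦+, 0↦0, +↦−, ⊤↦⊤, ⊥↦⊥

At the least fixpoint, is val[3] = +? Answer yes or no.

no

Worklist (11 pops):
  #1 pop 0: in=− → + (was ⊥); enqueue []
  #2 pop 1: in=⊤ → + (was ⊥); enqueue []
  #3 pop 2: in=+ → − (was ⊥); enqueue [0]
  #4 pop 3: in=+ → ⊤ (was −); enqueue [1]
  #5 pop 4: in=⊤ → ⊤ (was ⊥); enqueue [3]
  #6 pop 0: in=⊤ → ⊤ (was +); enqueue [2,4]
  #7 pop 1: in=⊤ → + (no change)
  #8 pop 3: in=⊤ → ⊤ (no change)
  #9 pop 2: in=⊤ → ⊤ (was −); enqueue [0]
  #10 pop 4: in=⊤ → ⊤ (no change)
  #11 pop 0: in=⊤ → ⊤ (no change)

Fixpoint:
  val[0] = ⊤
  val[1] = +
  val[2] = ⊤
  val[3] = ⊤
  val[4] = ⊤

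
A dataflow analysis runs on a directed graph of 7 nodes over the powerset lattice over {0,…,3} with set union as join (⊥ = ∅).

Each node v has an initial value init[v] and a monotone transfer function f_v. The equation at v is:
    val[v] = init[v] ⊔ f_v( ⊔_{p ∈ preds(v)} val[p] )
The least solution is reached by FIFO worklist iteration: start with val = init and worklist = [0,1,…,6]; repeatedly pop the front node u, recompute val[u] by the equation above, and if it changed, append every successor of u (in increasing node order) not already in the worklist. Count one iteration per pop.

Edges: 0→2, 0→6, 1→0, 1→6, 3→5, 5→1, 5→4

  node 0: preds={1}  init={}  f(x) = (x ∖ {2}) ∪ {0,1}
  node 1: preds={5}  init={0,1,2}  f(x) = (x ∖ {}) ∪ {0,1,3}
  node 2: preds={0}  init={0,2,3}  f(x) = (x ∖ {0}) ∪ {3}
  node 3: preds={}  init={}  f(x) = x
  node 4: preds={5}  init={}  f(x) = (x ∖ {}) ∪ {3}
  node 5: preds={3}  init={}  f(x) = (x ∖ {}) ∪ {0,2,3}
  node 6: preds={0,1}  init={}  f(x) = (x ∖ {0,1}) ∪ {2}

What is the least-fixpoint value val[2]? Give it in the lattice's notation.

Iteration log — 12 steps:
  step 1. node 0  ⊔preds={0,1,2}  new={0,1}  old={}  +wl: 
  step 2. node 1  ⊔preds={}  new={0,1,2,3}  old={0,1,2}  +wl: 0
  step 3. node 2  ⊔preds={0,1}  new={0,1,2,3}  old={0,2,3}  +wl: 
  step 4. node 3  ⊔preds={}  new={}  stable
  step 5. node 4  ⊔preds={}  new={3}  old={}  +wl: 
  step 6. node 5  ⊔preds={}  new={0,2,3}  old={}  +wl: 1,4
  step 7. node 6  ⊔preds={0,1,2,3}  new={2,3}  old={}  +wl: 
  step 8. node 0  ⊔preds={0,1,2,3}  new={0,1,3}  old={0,1}  +wl: 2,6
  step 9. node 1  ⊔preds={0,2,3}  new={0,1,2,3}  stable
  step 10. node 4  ⊔preds={0,2,3}  new={0,2,3}  old={3}  +wl: 
  step 11. node 2  ⊔preds={0,1,3}  new={0,1,2,3}  stable
  step 12. node 6  ⊔preds={0,1,2,3}  new={2,3}  stable

Least fixpoint reached:
  node 0: {0,1,3}
  node 1: {0,1,2,3}
  node 2: {0,1,2,3}
  node 3: {}
  node 4: {0,2,3}
  node 5: {0,2,3}
  node 6: {2,3}

{0,1,2,3}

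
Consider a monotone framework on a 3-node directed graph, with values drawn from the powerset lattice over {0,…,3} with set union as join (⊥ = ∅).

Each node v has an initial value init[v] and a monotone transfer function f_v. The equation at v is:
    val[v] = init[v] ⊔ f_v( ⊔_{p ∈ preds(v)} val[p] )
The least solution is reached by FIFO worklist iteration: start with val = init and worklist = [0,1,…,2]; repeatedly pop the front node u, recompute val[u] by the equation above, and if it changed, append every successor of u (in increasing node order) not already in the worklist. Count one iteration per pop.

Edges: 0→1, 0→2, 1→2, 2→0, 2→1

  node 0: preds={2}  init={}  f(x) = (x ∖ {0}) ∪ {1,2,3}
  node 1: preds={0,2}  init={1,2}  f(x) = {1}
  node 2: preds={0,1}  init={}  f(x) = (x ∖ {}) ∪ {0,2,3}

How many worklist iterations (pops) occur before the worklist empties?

5

Iteration log — 5 steps:
  step 1. node 0  ⊔preds={}  new={1,2,3}  old={}  +wl: 
  step 2. node 1  ⊔preds={1,2,3}  new={1,2}  stable
  step 3. node 2  ⊔preds={1,2,3}  new={0,1,2,3}  old={}  +wl: 0,1
  step 4. node 0  ⊔preds={0,1,2,3}  new={1,2,3}  stable
  step 5. node 1  ⊔preds={0,1,2,3}  new={1,2}  stable

Least fixpoint reached:
  node 0: {1,2,3}
  node 1: {1,2}
  node 2: {0,1,2,3}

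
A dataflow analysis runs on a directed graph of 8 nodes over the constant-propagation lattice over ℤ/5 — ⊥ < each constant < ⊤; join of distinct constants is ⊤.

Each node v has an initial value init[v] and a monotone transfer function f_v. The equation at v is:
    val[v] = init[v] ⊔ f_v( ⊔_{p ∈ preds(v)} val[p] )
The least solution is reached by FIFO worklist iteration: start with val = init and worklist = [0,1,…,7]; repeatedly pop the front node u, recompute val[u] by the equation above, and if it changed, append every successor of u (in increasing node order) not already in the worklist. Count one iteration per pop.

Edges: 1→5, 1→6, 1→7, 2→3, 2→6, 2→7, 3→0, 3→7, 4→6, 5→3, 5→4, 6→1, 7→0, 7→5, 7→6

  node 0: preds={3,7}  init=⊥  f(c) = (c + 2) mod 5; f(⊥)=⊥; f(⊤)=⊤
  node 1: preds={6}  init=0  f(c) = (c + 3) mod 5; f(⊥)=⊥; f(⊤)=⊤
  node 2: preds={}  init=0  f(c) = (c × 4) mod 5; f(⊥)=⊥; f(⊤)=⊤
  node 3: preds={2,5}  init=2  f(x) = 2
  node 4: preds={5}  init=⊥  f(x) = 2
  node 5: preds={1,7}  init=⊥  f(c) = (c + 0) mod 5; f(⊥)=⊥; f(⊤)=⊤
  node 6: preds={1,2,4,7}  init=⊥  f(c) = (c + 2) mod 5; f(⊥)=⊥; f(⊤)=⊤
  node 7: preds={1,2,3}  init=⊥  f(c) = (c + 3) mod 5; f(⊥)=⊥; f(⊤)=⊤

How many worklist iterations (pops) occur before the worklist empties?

Iteration log — 17 steps:
  step 1. node 0  ⊔preds=2  new=4  old=⊥  +wl: 
  step 2. node 1  ⊔preds=⊥  new=0  stable
  step 3. node 2  ⊔preds=⊥  new=0  stable
  step 4. node 3  ⊔preds=0  new=2  stable
  step 5. node 4  ⊔preds=⊥  new=2  old=⊥  +wl: 
  step 6. node 5  ⊔preds=0  new=0  old=⊥  +wl: 3,4
  step 7. node 6  ⊔preds=⊤  new=⊤  old=⊥  +wl: 1
  step 8. node 7  ⊔preds=⊤  new=⊤  old=⊥  +wl: 0,5,6
  step 9. node 3  ⊔preds=0  new=2  stable
  step 10. node 4  ⊔preds=0  new=2  stable
  step 11. node 1  ⊔preds=⊤  new=⊤  old=0  +wl: 7
  step 12. node 0  ⊔preds=⊤  new=⊤  old=4  +wl: 
  step 13. node 5  ⊔preds=⊤  new=⊤  old=0  +wl: 3,4
  step 14. node 6  ⊔preds=⊤  new=⊤  stable
  step 15. node 7  ⊔preds=⊤  new=⊤  stable
  step 16. node 3  ⊔preds=⊤  new=2  stable
  step 17. node 4  ⊔preds=⊤  new=2  stable

Least fixpoint reached:
  node 0: ⊤
  node 1: ⊤
  node 2: 0
  node 3: 2
  node 4: 2
  node 5: ⊤
  node 6: ⊤
  node 7: ⊤

17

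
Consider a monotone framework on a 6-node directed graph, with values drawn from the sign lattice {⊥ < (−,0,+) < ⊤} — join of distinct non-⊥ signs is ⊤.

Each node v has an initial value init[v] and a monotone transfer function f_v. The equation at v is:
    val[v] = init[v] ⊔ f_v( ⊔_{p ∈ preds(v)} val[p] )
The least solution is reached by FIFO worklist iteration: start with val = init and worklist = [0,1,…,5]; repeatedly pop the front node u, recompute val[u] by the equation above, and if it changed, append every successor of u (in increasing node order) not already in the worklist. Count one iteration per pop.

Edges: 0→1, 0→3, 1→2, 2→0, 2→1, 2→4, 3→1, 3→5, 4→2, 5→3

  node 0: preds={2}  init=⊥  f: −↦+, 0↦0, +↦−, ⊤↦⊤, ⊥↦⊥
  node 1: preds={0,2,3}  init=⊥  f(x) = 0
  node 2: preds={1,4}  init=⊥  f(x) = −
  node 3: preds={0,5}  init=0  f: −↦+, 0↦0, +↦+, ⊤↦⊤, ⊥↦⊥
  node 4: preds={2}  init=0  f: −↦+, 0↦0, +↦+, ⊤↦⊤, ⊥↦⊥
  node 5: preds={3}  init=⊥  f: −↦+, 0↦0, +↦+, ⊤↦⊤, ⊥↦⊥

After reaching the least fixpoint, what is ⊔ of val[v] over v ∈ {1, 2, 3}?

Iteration log — 13 steps:
  step 1. node 0  ⊔preds=⊥  new=⊥  stable
  step 2. node 1  ⊔preds=0  new=0  old=⊥  +wl: 
  step 3. node 2  ⊔preds=0  new=−  old=⊥  +wl: 0,1
  step 4. node 3  ⊔preds=⊥  new=0  stable
  step 5. node 4  ⊔preds=−  new=⊤  old=0  +wl: 2
  step 6. node 5  ⊔preds=0  new=0  old=⊥  +wl: 3
  step 7. node 0  ⊔preds=−  new=+  old=⊥  +wl: 
  step 8. node 1  ⊔preds=⊤  new=0  stable
  step 9. node 2  ⊔preds=⊤  new=−  stable
  step 10. node 3  ⊔preds=⊤  new=⊤  old=0  +wl: 1,5
  step 11. node 1  ⊔preds=⊤  new=0  stable
  step 12. node 5  ⊔preds=⊤  new=⊤  old=0  +wl: 3
  step 13. node 3  ⊔preds=⊤  new=⊤  stable

Least fixpoint reached:
  node 0: +
  node 1: 0
  node 2: −
  node 3: ⊤
  node 4: ⊤
  node 5: ⊤

⊤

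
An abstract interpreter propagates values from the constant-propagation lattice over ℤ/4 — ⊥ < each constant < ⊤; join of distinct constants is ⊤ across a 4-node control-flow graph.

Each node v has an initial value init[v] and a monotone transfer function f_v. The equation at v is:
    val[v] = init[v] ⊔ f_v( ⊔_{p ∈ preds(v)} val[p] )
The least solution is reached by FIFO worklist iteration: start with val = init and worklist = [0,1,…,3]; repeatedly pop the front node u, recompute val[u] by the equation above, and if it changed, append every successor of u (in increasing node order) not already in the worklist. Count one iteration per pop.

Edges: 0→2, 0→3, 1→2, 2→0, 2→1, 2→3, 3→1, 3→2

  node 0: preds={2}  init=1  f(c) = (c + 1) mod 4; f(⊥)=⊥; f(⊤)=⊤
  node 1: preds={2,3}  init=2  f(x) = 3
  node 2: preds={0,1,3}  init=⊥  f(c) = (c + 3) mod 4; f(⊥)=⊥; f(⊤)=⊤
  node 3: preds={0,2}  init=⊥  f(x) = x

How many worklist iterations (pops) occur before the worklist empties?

Iteration log — 8 steps:
  step 1. node 0  ⊔preds=⊥  new=1  stable
  step 2. node 1  ⊔preds=⊥  new=⊤  old=2  +wl: 
  step 3. node 2  ⊔preds=⊤  new=⊤  old=⊥  +wl: 0,1
  step 4. node 3  ⊔preds=⊤  new=⊤  old=⊥  +wl: 2
  step 5. node 0  ⊔preds=⊤  new=⊤  old=1  +wl: 3
  step 6. node 1  ⊔preds=⊤  new=⊤  stable
  step 7. node 2  ⊔preds=⊤  new=⊤  stable
  step 8. node 3  ⊔preds=⊤  new=⊤  stable

Least fixpoint reached:
  node 0: ⊤
  node 1: ⊤
  node 2: ⊤
  node 3: ⊤

8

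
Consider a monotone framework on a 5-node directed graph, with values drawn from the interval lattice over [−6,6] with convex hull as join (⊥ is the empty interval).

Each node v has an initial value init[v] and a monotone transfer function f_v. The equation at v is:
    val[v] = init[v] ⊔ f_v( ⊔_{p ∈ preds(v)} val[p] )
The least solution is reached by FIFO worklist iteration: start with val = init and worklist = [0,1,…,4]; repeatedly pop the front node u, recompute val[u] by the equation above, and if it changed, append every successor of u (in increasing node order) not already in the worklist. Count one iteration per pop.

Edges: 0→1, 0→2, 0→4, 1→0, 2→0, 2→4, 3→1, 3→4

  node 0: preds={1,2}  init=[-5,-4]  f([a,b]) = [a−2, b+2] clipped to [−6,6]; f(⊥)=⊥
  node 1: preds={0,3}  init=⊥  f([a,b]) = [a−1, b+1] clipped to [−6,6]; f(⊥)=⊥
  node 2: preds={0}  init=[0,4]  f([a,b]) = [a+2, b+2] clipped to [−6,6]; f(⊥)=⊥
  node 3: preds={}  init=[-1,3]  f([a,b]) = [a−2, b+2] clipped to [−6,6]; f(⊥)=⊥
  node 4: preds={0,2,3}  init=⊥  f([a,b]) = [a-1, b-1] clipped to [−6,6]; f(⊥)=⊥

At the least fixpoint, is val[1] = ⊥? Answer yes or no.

Iteration log — 10 steps:
  step 1. node 0  ⊔preds=[0,4]  new=[-5,6]  old=[-5,-4]  +wl: 
  step 2. node 1  ⊔preds=[-5,6]  new=[-6,6]  old=⊥  +wl: 0
  step 3. node 2  ⊔preds=[-5,6]  new=[-3,6]  old=[0,4]  +wl: 
  step 4. node 3  ⊔preds=⊥  new=[-1,3]  stable
  step 5. node 4  ⊔preds=[-5,6]  new=[-6,5]  old=⊥  +wl: 
  step 6. node 0  ⊔preds=[-6,6]  new=[-6,6]  old=[-5,6]  +wl: 1,2,4
  step 7. node 1  ⊔preds=[-6,6]  new=[-6,6]  stable
  step 8. node 2  ⊔preds=[-6,6]  new=[-4,6]  old=[-3,6]  +wl: 0
  step 9. node 4  ⊔preds=[-6,6]  new=[-6,5]  stable
  step 10. node 0  ⊔preds=[-6,6]  new=[-6,6]  stable

Least fixpoint reached:
  node 0: [-6,6]
  node 1: [-6,6]
  node 2: [-4,6]
  node 3: [-1,3]
  node 4: [-6,5]

no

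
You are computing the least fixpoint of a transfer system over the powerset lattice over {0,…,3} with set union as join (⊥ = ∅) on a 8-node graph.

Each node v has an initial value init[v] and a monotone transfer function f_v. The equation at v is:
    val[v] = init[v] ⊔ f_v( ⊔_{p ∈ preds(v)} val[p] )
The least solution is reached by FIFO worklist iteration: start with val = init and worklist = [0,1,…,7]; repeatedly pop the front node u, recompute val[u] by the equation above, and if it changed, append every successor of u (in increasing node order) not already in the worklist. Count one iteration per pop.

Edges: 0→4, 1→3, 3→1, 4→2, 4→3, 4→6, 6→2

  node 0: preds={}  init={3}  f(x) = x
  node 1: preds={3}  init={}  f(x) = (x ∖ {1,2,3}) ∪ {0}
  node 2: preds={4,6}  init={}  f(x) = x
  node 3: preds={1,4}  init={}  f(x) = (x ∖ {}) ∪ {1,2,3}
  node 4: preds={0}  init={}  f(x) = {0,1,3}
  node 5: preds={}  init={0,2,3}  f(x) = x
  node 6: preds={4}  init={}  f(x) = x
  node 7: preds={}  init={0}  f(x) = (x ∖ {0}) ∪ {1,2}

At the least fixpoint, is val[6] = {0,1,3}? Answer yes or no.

Iteration log — 11 steps:
  step 1. node 0  ⊔preds={}  new={3}  stable
  step 2. node 1  ⊔preds={}  new={0}  old={}  +wl: 
  step 3. node 2  ⊔preds={}  new={}  stable
  step 4. node 3  ⊔preds={0}  new={0,1,2,3}  old={}  +wl: 1
  step 5. node 4  ⊔preds={3}  new={0,1,3}  old={}  +wl: 2,3
  step 6. node 5  ⊔preds={}  new={0,2,3}  stable
  step 7. node 6  ⊔preds={0,1,3}  new={0,1,3}  old={}  +wl: 
  step 8. node 7  ⊔preds={}  new={0,1,2}  old={0}  +wl: 
  step 9. node 1  ⊔preds={0,1,2,3}  new={0}  stable
  step 10. node 2  ⊔preds={0,1,3}  new={0,1,3}  old={}  +wl: 
  step 11. node 3  ⊔preds={0,1,3}  new={0,1,2,3}  stable

Least fixpoint reached:
  node 0: {3}
  node 1: {0}
  node 2: {0,1,3}
  node 3: {0,1,2,3}
  node 4: {0,1,3}
  node 5: {0,2,3}
  node 6: {0,1,3}
  node 7: {0,1,2}

yes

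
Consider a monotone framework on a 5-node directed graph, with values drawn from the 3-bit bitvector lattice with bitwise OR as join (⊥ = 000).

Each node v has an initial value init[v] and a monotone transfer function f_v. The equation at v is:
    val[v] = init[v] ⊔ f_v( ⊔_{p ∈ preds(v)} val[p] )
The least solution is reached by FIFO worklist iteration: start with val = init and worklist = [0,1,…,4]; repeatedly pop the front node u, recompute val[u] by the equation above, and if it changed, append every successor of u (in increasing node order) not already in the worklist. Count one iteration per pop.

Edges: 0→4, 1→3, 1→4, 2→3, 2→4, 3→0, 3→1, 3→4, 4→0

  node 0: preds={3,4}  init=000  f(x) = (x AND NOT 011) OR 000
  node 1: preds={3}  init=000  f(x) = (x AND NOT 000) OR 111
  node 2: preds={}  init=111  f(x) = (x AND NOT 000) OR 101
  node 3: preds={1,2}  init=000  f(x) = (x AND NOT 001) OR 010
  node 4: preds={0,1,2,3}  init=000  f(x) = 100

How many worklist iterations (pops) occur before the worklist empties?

Iteration log — 8 steps:
  step 1. node 0  ⊔preds=000  new=000  stable
  step 2. node 1  ⊔preds=000  new=111  old=000  +wl: 
  step 3. node 2  ⊔preds=000  new=111  stable
  step 4. node 3  ⊔preds=111  new=110  old=000  +wl: 0,1
  step 5. node 4  ⊔preds=111  new=100  old=000  +wl: 
  step 6. node 0  ⊔preds=110  new=100  old=000  +wl: 4
  step 7. node 1  ⊔preds=110  new=111  stable
  step 8. node 4  ⊔preds=111  new=100  stable

Least fixpoint reached:
  node 0: 100
  node 1: 111
  node 2: 111
  node 3: 110
  node 4: 100

8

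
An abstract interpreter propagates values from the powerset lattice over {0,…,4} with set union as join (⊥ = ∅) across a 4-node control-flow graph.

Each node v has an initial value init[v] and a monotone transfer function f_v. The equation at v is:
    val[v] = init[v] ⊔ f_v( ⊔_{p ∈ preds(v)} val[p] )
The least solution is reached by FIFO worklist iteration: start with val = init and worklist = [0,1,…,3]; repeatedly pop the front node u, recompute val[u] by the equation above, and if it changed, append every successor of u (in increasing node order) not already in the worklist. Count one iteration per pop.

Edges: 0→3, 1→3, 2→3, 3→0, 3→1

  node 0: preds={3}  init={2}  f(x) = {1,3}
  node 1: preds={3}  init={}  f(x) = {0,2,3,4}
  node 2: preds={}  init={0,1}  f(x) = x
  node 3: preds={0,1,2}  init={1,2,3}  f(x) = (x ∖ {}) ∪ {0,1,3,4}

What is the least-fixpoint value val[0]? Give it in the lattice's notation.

Worklist (6 pops):
  #1 pop 0: in={1,2,3} → {1,2,3} (was {2}); enqueue []
  #2 pop 1: in={1,2,3} → {0,2,3,4} (was {}); enqueue []
  #3 pop 2: in={} → {0,1} (no change)
  #4 pop 3: in={0,1,2,3,4} → {0,1,2,3,4} (was {1,2,3}); enqueue [0,1]
  #5 pop 0: in={0,1,2,3,4} → {1,2,3} (no change)
  #6 pop 1: in={0,1,2,3,4} → {0,2,3,4} (no change)

Fixpoint:
  val[0] = {1,2,3}
  val[1] = {0,2,3,4}
  val[2] = {0,1}
  val[3] = {0,1,2,3,4}

{1,2,3}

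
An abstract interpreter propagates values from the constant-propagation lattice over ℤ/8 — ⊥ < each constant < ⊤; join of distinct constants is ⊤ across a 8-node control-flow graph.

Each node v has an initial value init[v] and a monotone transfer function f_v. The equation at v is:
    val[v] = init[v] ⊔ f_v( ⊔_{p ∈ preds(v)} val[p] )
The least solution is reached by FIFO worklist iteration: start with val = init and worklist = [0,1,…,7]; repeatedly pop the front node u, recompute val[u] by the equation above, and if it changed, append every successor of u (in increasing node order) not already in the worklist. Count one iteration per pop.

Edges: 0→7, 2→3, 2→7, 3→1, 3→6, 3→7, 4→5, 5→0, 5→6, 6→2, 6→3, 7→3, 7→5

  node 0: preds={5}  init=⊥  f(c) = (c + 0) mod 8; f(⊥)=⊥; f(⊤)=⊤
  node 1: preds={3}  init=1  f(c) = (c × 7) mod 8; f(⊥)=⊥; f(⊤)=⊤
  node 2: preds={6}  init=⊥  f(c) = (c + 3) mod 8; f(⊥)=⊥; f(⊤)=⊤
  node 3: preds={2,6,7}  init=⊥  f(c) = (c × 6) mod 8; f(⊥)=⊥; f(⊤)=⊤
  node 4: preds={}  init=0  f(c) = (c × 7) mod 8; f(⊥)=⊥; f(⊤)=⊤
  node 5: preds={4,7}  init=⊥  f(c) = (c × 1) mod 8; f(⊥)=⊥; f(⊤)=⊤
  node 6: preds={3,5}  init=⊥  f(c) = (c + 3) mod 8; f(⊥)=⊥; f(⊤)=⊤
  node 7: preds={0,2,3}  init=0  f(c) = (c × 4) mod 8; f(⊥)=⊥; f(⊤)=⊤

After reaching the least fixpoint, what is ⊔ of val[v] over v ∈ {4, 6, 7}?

⊤

Worklist (22 pops):
  #1 pop 0: in=⊥ → ⊥ (no change)
  #2 pop 1: in=⊥ → 1 (no change)
  #3 pop 2: in=⊥ → ⊥ (no change)
  #4 pop 3: in=0 → 0 (was ⊥); enqueue [1]
  #5 pop 4: in=⊥ → 0 (no change)
  #6 pop 5: in=0 → 0 (was ⊥); enqueue [0]
  #7 pop 6: in=0 → 3 (was ⊥); enqueue [2,3]
  #8 pop 7: in=0 → 0 (no change)
  #9 pop 1: in=0 → ⊤ (was 1); enqueue []
  #10 pop 0: in=0 → 0 (was ⊥); enqueue [7]
  #11 pop 2: in=3 → 6 (was ⊥); enqueue []
  #12 pop 3: in=⊤ → ⊤ (was 0); enqueue [1,6]
  #13 pop 7: in=⊤ → ⊤ (was 0); enqueue [3,5]
  #14 pop 1: in=⊤ → ⊤ (no change)
  #15 pop 6: in=⊤ → ⊤ (was 3); enqueue [2]
  #16 pop 3: in=⊤ → ⊤ (no change)
  #17 pop 5: in=⊤ → ⊤ (was 0); enqueue [0,6]
  #18 pop 2: in=⊤ → ⊤ (was 6); enqueue [3,7]
  #19 pop 0: in=⊤ → ⊤ (was 0); enqueue []
  #20 pop 6: in=⊤ → ⊤ (no change)
  #21 pop 3: in=⊤ → ⊤ (no change)
  #22 pop 7: in=⊤ → ⊤ (no change)

Fixpoint:
  val[0] = ⊤
  val[1] = ⊤
  val[2] = ⊤
  val[3] = ⊤
  val[4] = 0
  val[5] = ⊤
  val[6] = ⊤
  val[7] = ⊤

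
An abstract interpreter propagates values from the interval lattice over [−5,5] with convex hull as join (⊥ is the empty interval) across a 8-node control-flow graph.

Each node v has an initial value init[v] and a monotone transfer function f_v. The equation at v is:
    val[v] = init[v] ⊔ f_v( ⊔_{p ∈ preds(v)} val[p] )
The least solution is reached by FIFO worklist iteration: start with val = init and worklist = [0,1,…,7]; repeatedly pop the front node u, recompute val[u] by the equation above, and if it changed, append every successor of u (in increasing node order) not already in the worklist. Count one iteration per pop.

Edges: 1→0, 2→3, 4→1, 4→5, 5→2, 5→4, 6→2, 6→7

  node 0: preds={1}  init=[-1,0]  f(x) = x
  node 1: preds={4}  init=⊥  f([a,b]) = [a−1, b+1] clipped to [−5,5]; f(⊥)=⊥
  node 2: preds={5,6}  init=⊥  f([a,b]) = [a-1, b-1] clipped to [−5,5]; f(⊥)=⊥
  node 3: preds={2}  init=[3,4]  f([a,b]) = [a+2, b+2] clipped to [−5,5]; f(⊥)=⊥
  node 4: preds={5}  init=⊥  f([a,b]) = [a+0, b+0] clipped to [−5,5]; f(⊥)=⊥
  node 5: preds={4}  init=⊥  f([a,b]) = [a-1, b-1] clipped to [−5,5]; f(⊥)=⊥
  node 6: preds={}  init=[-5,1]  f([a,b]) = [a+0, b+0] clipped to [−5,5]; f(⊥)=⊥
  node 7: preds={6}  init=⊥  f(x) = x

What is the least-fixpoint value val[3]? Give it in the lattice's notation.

Iteration log — 8 steps:
  step 1. node 0  ⊔preds=⊥  new=[-1,0]  stable
  step 2. node 1  ⊔preds=⊥  new=⊥  stable
  step 3. node 2  ⊔preds=[-5,1]  new=[-5,0]  old=⊥  +wl: 
  step 4. node 3  ⊔preds=[-5,0]  new=[-3,4]  old=[3,4]  +wl: 
  step 5. node 4  ⊔preds=⊥  new=⊥  stable
  step 6. node 5  ⊔preds=⊥  new=⊥  stable
  step 7. node 6  ⊔preds=⊥  new=[-5,1]  stable
  step 8. node 7  ⊔preds=[-5,1]  new=[-5,1]  old=⊥  +wl: 

Least fixpoint reached:
  node 0: [-1,0]
  node 1: ⊥
  node 2: [-5,0]
  node 3: [-3,4]
  node 4: ⊥
  node 5: ⊥
  node 6: [-5,1]
  node 7: [-5,1]

[-3,4]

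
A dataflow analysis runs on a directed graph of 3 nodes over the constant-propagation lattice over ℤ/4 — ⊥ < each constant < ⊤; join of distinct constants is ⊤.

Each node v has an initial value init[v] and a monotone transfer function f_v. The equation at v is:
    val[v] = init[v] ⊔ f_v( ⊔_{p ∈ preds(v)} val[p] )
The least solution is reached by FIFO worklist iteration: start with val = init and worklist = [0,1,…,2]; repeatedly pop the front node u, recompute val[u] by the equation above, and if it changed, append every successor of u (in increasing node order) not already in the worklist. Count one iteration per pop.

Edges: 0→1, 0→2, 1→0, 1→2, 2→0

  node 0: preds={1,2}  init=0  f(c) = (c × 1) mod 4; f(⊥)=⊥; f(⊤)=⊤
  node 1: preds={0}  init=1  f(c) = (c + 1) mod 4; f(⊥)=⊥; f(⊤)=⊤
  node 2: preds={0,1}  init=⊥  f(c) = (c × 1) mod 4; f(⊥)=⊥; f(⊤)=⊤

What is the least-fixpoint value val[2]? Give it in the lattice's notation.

⊤

Trace (4 dequeues):
  [1] u=0 | in 1 | out ⊤ | prev 0 | push {}
  [2] u=1 | in ⊤ | out ⊤ | prev 1 | push {0}
  [3] u=2 | in ⊤ | out ⊤ | prev ⊥ | push {}
  [4] u=0 | in ⊤ | out ⊤ | ==

Converged values:
  [0] ⊤
  [1] ⊤
  [2] ⊤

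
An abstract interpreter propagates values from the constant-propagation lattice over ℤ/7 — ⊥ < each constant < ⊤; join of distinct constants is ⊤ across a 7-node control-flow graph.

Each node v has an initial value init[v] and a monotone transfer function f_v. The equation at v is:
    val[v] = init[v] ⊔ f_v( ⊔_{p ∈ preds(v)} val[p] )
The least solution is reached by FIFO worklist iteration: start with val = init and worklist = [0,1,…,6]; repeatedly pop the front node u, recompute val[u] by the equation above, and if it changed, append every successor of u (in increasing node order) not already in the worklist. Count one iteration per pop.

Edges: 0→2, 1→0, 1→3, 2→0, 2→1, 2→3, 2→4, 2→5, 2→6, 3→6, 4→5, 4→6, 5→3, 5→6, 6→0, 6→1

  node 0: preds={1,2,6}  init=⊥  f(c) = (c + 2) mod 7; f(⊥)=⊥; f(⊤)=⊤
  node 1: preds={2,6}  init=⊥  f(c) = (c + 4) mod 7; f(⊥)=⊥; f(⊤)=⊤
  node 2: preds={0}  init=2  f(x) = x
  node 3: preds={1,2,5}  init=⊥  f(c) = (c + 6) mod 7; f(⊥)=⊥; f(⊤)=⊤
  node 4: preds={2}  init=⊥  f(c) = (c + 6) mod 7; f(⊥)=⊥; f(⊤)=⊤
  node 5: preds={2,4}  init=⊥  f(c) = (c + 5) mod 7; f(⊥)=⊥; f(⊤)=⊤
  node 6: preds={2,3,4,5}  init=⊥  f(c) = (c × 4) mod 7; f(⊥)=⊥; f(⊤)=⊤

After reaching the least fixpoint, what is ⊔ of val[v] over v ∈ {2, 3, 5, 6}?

⊤

Trace (12 dequeues):
  [1] u=0 | in 2 | out 4 | prev ⊥ | push {}
  [2] u=1 | in 2 | out 6 | prev ⊥ | push {0}
  [3] u=2 | in 4 | out ⊤ | prev 2 | push {1}
  [4] u=3 | in ⊤ | out ⊤ | prev ⊥ | push {}
  [5] u=4 | in ⊤ | out ⊤ | prev ⊥ | push {}
  [6] u=5 | in ⊤ | out ⊤ | prev ⊥ | push {3}
  [7] u=6 | in ⊤ | out ⊤ | prev ⊥ | push {}
  [8] u=0 | in ⊤ | out ⊤ | prev 4 | push {2}
  [9] u=1 | in ⊤ | out ⊤ | prev 6 | push {0}
  [10] u=3 | in ⊤ | out ⊤ | ==
  [11] u=2 | in ⊤ | out ⊤ | ==
  [12] u=0 | in ⊤ | out ⊤ | ==

Converged values:
  [0] ⊤
  [1] ⊤
  [2] ⊤
  [3] ⊤
  [4] ⊤
  [5] ⊤
  [6] ⊤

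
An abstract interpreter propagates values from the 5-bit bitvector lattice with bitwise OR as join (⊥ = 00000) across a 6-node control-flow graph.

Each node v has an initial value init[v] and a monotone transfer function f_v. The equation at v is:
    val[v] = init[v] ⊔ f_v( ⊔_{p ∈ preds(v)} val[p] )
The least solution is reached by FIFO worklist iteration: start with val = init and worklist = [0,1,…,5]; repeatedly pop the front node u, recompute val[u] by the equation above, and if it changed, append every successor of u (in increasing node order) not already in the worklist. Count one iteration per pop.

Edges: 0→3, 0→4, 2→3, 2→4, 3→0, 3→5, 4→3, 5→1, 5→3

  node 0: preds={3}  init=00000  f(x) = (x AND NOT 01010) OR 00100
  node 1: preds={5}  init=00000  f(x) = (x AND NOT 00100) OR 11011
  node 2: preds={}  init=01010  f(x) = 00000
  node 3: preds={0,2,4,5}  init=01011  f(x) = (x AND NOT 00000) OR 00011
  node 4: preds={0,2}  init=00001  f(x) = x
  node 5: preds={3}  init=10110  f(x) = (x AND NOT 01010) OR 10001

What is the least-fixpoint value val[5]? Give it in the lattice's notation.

Iteration log — 11 steps:
  step 1. node 0  ⊔preds=01011  new=00101  old=00000  +wl: 
  step 2. node 1  ⊔preds=10110  new=11011  old=00000  +wl: 
  step 3. node 2  ⊔preds=00000  new=01010  stable
  step 4. node 3  ⊔preds=11111  new=11111  old=01011  +wl: 0
  step 5. node 4  ⊔preds=01111  new=01111  old=00001  +wl: 3
  step 6. node 5  ⊔preds=11111  new=10111  old=10110  +wl: 1
  step 7. node 0  ⊔preds=11111  new=10101  old=00101  +wl: 4
  step 8. node 3  ⊔preds=11111  new=11111  stable
  step 9. node 1  ⊔preds=10111  new=11011  stable
  step 10. node 4  ⊔preds=11111  new=11111  old=01111  +wl: 3
  step 11. node 3  ⊔preds=11111  new=11111  stable

Least fixpoint reached:
  node 0: 10101
  node 1: 11011
  node 2: 01010
  node 3: 11111
  node 4: 11111
  node 5: 10111

10111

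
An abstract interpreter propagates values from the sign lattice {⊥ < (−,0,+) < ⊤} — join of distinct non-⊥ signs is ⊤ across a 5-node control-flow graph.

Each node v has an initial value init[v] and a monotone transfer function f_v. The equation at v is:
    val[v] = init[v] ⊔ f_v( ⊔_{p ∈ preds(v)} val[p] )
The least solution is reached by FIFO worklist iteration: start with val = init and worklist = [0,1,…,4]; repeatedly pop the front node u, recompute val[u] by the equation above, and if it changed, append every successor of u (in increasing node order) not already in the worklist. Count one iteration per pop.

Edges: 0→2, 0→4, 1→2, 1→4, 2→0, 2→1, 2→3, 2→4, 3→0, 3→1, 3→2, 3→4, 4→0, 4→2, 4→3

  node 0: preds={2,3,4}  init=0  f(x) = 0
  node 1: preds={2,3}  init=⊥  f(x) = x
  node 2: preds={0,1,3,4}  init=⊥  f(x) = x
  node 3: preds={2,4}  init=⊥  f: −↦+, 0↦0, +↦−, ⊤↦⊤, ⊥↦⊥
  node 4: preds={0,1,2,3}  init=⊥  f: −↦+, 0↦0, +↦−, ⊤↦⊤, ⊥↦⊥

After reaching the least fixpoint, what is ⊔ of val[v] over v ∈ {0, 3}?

Iteration log — 10 steps:
  step 1. node 0  ⊔preds=⊥  new=0  stable
  step 2. node 1  ⊔preds=⊥  new=⊥  stable
  step 3. node 2  ⊔preds=0  new=0  old=⊥  +wl: 0,1
  step 4. node 3  ⊔preds=0  new=0  old=⊥  +wl: 2
  step 5. node 4  ⊔preds=0  new=0  old=⊥  +wl: 3
  step 6. node 0  ⊔preds=0  new=0  stable
  step 7. node 1  ⊔preds=0  new=0  old=⊥  +wl: 4
  step 8. node 2  ⊔preds=0  new=0  stable
  step 9. node 3  ⊔preds=0  new=0  stable
  step 10. node 4  ⊔preds=0  new=0  stable

Least fixpoint reached:
  node 0: 0
  node 1: 0
  node 2: 0
  node 3: 0
  node 4: 0

0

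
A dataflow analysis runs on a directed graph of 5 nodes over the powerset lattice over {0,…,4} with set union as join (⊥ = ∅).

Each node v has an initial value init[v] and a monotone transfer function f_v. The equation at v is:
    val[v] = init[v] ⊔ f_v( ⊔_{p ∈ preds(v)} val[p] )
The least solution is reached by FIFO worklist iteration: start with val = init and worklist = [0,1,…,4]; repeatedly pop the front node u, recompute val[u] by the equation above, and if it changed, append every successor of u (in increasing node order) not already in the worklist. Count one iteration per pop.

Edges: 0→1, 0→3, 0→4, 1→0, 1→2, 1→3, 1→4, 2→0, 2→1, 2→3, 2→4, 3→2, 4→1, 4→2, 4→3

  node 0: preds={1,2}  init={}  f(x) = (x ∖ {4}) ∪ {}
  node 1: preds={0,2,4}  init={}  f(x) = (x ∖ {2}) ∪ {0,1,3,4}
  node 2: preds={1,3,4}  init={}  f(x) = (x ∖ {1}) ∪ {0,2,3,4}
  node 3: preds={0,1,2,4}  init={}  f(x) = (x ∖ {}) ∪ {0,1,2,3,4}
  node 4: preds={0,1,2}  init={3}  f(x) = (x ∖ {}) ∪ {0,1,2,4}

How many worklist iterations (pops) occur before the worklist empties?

Trace (10 dequeues):
  [1] u=0 | in {} | out {} | ==
  [2] u=1 | in {3} | out {0,1,3,4} | prev {} | push {0}
  [3] u=2 | in {0,1,3,4} | out {0,2,3,4} | prev {} | push {1}
  [4] u=3 | in {0,1,2,3,4} | out {0,1,2,3,4} | prev {} | push {2}
  [5] u=4 | in {0,1,2,3,4} | out {0,1,2,3,4} | prev {3} | push {3}
  [6] u=0 | in {0,1,2,3,4} | out {0,1,2,3} | prev {} | push {4}
  [7] u=1 | in {0,1,2,3,4} | out {0,1,3,4} | ==
  [8] u=2 | in {0,1,2,3,4} | out {0,2,3,4} | ==
  [9] u=3 | in {0,1,2,3,4} | out {0,1,2,3,4} | ==
  [10] u=4 | in {0,1,2,3,4} | out {0,1,2,3,4} | ==

Converged values:
  [0] {0,1,2,3}
  [1] {0,1,3,4}
  [2] {0,2,3,4}
  [3] {0,1,2,3,4}
  [4] {0,1,2,3,4}

10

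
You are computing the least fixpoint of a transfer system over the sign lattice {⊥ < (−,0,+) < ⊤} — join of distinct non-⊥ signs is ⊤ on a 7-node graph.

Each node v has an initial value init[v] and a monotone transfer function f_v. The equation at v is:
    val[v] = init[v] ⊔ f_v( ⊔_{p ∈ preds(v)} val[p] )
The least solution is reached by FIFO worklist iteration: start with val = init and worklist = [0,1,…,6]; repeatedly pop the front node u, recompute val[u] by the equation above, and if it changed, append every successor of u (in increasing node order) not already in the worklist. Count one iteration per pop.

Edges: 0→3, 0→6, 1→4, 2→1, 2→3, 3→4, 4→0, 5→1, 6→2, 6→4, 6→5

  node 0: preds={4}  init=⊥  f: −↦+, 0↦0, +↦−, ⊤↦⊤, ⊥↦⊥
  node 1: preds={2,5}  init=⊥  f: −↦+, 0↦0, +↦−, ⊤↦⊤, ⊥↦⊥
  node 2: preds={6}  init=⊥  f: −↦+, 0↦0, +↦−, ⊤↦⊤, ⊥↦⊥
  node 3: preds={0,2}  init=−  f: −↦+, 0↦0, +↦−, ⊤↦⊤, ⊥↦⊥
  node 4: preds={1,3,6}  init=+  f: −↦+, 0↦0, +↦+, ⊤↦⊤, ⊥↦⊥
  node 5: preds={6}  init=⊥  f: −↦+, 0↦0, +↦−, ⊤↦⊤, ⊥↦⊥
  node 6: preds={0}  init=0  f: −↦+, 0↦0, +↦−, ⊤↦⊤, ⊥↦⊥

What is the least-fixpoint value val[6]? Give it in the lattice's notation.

Trace (16 dequeues):
  [1] u=0 | in + | out − | prev ⊥ | push {}
  [2] u=1 | in ⊥ | out ⊥ | ==
  [3] u=2 | in 0 | out 0 | prev ⊥ | push {1}
  [4] u=3 | in ⊤ | out ⊤ | prev − | push {}
  [5] u=4 | in ⊤ | out ⊤ | prev + | push {0}
  [6] u=5 | in 0 | out 0 | prev ⊥ | push {}
  [7] u=6 | in − | out ⊤ | prev 0 | push {2,4,5}
  [8] u=1 | in 0 | out 0 | prev ⊥ | push {}
  [9] u=0 | in ⊤ | out ⊤ | prev − | push {3,6}
  [10] u=2 | in ⊤ | out ⊤ | prev 0 | push {1}
  [11] u=4 | in ⊤ | out ⊤ | ==
  [12] u=5 | in ⊤ | out ⊤ | prev 0 | push {}
  [13] u=3 | in ⊤ | out ⊤ | ==
  [14] u=6 | in ⊤ | out ⊤ | ==
  [15] u=1 | in ⊤ | out ⊤ | prev 0 | push {4}
  [16] u=4 | in ⊤ | out ⊤ | ==

Converged values:
  [0] ⊤
  [1] ⊤
  [2] ⊤
  [3] ⊤
  [4] ⊤
  [5] ⊤
  [6] ⊤

⊤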